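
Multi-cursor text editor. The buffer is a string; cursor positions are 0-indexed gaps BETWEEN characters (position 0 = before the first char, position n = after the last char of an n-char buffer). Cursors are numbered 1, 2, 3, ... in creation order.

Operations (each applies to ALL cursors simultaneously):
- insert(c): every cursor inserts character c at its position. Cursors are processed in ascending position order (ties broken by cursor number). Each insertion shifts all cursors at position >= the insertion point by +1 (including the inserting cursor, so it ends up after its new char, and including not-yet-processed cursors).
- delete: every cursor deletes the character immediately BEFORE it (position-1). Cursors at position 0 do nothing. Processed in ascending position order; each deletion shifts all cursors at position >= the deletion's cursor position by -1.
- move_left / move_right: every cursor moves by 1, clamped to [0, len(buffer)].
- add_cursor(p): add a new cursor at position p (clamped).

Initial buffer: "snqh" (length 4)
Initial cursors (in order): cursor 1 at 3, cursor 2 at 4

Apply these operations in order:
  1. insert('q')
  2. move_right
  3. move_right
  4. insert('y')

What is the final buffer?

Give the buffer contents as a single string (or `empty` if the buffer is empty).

Answer: snqqhqyy

Derivation:
After op 1 (insert('q')): buffer="snqqhq" (len 6), cursors c1@4 c2@6, authorship ...1.2
After op 2 (move_right): buffer="snqqhq" (len 6), cursors c1@5 c2@6, authorship ...1.2
After op 3 (move_right): buffer="snqqhq" (len 6), cursors c1@6 c2@6, authorship ...1.2
After op 4 (insert('y')): buffer="snqqhqyy" (len 8), cursors c1@8 c2@8, authorship ...1.212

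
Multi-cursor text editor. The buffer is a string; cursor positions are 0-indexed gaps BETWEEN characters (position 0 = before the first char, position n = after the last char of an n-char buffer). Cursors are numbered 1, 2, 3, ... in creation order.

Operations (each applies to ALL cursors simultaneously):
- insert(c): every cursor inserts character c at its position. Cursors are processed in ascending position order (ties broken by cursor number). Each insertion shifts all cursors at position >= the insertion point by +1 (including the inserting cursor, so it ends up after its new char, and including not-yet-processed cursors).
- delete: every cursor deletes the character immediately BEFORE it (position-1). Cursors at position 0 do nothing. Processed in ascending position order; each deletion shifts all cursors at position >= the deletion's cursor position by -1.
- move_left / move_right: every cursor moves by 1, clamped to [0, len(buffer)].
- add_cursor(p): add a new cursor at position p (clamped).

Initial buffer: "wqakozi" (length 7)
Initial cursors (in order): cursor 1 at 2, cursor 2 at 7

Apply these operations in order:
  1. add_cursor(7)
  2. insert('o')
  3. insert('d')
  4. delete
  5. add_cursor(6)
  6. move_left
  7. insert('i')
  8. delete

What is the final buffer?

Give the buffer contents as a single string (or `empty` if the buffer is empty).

After op 1 (add_cursor(7)): buffer="wqakozi" (len 7), cursors c1@2 c2@7 c3@7, authorship .......
After op 2 (insert('o')): buffer="wqoakozioo" (len 10), cursors c1@3 c2@10 c3@10, authorship ..1.....23
After op 3 (insert('d')): buffer="wqodakozioodd" (len 13), cursors c1@4 c2@13 c3@13, authorship ..11.....2323
After op 4 (delete): buffer="wqoakozioo" (len 10), cursors c1@3 c2@10 c3@10, authorship ..1.....23
After op 5 (add_cursor(6)): buffer="wqoakozioo" (len 10), cursors c1@3 c4@6 c2@10 c3@10, authorship ..1.....23
After op 6 (move_left): buffer="wqoakozioo" (len 10), cursors c1@2 c4@5 c2@9 c3@9, authorship ..1.....23
After op 7 (insert('i')): buffer="wqioakiozioiio" (len 14), cursors c1@3 c4@7 c2@13 c3@13, authorship ..11..4...2233
After op 8 (delete): buffer="wqoakozioo" (len 10), cursors c1@2 c4@5 c2@9 c3@9, authorship ..1.....23

Answer: wqoakozioo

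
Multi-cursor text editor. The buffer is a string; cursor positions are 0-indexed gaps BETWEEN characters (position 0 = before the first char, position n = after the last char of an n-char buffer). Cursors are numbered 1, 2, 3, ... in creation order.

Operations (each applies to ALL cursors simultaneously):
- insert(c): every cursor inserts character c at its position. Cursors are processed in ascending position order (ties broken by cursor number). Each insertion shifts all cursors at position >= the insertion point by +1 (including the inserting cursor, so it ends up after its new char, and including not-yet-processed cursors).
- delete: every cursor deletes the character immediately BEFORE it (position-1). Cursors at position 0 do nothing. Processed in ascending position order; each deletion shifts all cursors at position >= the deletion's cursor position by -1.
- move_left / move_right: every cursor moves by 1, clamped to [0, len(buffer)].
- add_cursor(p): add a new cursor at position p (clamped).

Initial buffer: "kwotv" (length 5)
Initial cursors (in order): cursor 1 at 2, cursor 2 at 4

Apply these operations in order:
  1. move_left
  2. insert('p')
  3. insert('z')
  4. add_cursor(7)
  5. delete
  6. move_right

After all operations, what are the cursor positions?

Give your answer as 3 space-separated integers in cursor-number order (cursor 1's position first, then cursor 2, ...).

Answer: 3 5 5

Derivation:
After op 1 (move_left): buffer="kwotv" (len 5), cursors c1@1 c2@3, authorship .....
After op 2 (insert('p')): buffer="kpwoptv" (len 7), cursors c1@2 c2@5, authorship .1..2..
After op 3 (insert('z')): buffer="kpzwopztv" (len 9), cursors c1@3 c2@7, authorship .11..22..
After op 4 (add_cursor(7)): buffer="kpzwopztv" (len 9), cursors c1@3 c2@7 c3@7, authorship .11..22..
After op 5 (delete): buffer="kpwotv" (len 6), cursors c1@2 c2@4 c3@4, authorship .1....
After op 6 (move_right): buffer="kpwotv" (len 6), cursors c1@3 c2@5 c3@5, authorship .1....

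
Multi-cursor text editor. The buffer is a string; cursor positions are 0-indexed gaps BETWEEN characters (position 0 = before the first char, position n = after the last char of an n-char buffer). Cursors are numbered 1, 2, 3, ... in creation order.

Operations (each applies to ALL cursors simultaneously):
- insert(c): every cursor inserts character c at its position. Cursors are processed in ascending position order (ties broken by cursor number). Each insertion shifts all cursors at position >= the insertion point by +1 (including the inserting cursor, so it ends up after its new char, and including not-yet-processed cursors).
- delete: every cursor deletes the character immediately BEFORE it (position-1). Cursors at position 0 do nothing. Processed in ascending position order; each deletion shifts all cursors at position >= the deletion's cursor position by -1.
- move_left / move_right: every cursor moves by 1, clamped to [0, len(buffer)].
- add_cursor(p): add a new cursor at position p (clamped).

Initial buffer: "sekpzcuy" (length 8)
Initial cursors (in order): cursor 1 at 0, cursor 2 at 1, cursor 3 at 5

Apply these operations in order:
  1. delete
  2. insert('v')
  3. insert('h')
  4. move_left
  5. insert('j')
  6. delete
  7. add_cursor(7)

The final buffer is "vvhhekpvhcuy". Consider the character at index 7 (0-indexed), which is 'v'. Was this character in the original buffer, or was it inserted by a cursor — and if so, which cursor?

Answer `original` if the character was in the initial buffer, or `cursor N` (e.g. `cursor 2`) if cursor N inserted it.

Answer: cursor 3

Derivation:
After op 1 (delete): buffer="ekpcuy" (len 6), cursors c1@0 c2@0 c3@3, authorship ......
After op 2 (insert('v')): buffer="vvekpvcuy" (len 9), cursors c1@2 c2@2 c3@6, authorship 12...3...
After op 3 (insert('h')): buffer="vvhhekpvhcuy" (len 12), cursors c1@4 c2@4 c3@9, authorship 1212...33...
After op 4 (move_left): buffer="vvhhekpvhcuy" (len 12), cursors c1@3 c2@3 c3@8, authorship 1212...33...
After op 5 (insert('j')): buffer="vvhjjhekpvjhcuy" (len 15), cursors c1@5 c2@5 c3@11, authorship 121122...333...
After op 6 (delete): buffer="vvhhekpvhcuy" (len 12), cursors c1@3 c2@3 c3@8, authorship 1212...33...
After op 7 (add_cursor(7)): buffer="vvhhekpvhcuy" (len 12), cursors c1@3 c2@3 c4@7 c3@8, authorship 1212...33...
Authorship (.=original, N=cursor N): 1 2 1 2 . . . 3 3 . . .
Index 7: author = 3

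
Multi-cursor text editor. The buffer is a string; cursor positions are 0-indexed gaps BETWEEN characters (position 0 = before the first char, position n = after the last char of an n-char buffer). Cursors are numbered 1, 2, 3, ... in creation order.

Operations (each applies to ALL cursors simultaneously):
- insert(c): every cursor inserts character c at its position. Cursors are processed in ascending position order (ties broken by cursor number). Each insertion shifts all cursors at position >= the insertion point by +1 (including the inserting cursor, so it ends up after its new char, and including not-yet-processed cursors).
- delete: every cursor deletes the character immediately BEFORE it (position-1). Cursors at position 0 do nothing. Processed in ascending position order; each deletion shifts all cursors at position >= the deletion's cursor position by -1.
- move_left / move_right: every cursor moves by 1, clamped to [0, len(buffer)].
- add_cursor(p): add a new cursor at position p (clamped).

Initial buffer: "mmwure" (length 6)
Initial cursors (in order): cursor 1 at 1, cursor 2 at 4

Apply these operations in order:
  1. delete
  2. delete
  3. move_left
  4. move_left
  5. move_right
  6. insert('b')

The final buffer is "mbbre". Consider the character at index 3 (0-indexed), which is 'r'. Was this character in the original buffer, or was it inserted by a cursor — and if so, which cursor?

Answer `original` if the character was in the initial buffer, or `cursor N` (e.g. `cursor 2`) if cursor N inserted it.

Answer: original

Derivation:
After op 1 (delete): buffer="mwre" (len 4), cursors c1@0 c2@2, authorship ....
After op 2 (delete): buffer="mre" (len 3), cursors c1@0 c2@1, authorship ...
After op 3 (move_left): buffer="mre" (len 3), cursors c1@0 c2@0, authorship ...
After op 4 (move_left): buffer="mre" (len 3), cursors c1@0 c2@0, authorship ...
After op 5 (move_right): buffer="mre" (len 3), cursors c1@1 c2@1, authorship ...
After op 6 (insert('b')): buffer="mbbre" (len 5), cursors c1@3 c2@3, authorship .12..
Authorship (.=original, N=cursor N): . 1 2 . .
Index 3: author = original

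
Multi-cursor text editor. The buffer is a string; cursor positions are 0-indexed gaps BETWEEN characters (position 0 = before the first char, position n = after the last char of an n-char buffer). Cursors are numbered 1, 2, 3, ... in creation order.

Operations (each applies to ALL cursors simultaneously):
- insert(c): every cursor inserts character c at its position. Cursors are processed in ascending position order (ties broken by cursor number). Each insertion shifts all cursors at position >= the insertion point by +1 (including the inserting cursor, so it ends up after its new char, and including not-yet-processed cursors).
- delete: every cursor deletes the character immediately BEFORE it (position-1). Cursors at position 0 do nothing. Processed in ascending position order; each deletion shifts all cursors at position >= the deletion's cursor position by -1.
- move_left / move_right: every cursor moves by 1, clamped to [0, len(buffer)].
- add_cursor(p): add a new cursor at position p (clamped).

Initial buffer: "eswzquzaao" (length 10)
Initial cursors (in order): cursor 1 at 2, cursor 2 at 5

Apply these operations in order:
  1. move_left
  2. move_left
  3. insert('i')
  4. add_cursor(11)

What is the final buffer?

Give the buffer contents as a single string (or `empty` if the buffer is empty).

After op 1 (move_left): buffer="eswzquzaao" (len 10), cursors c1@1 c2@4, authorship ..........
After op 2 (move_left): buffer="eswzquzaao" (len 10), cursors c1@0 c2@3, authorship ..........
After op 3 (insert('i')): buffer="ieswizquzaao" (len 12), cursors c1@1 c2@5, authorship 1...2.......
After op 4 (add_cursor(11)): buffer="ieswizquzaao" (len 12), cursors c1@1 c2@5 c3@11, authorship 1...2.......

Answer: ieswizquzaao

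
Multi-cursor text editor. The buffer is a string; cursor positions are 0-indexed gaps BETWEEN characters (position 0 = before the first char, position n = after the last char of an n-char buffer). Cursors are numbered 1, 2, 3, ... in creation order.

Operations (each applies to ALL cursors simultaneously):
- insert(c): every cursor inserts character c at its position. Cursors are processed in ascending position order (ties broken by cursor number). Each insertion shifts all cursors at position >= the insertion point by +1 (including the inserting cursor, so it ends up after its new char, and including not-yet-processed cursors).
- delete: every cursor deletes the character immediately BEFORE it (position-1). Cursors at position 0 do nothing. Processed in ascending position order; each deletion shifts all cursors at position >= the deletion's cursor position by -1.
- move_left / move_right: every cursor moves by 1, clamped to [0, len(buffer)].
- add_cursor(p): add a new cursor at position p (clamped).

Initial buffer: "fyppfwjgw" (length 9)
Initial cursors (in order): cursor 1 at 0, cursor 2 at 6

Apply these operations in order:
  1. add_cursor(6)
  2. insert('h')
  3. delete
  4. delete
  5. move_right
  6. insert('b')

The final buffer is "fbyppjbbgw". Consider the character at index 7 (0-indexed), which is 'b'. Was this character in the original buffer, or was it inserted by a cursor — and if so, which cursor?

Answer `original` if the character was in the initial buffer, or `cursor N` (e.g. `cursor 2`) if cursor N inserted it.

Answer: cursor 3

Derivation:
After op 1 (add_cursor(6)): buffer="fyppfwjgw" (len 9), cursors c1@0 c2@6 c3@6, authorship .........
After op 2 (insert('h')): buffer="hfyppfwhhjgw" (len 12), cursors c1@1 c2@9 c3@9, authorship 1......23...
After op 3 (delete): buffer="fyppfwjgw" (len 9), cursors c1@0 c2@6 c3@6, authorship .........
After op 4 (delete): buffer="fyppjgw" (len 7), cursors c1@0 c2@4 c3@4, authorship .......
After op 5 (move_right): buffer="fyppjgw" (len 7), cursors c1@1 c2@5 c3@5, authorship .......
After op 6 (insert('b')): buffer="fbyppjbbgw" (len 10), cursors c1@2 c2@8 c3@8, authorship .1....23..
Authorship (.=original, N=cursor N): . 1 . . . . 2 3 . .
Index 7: author = 3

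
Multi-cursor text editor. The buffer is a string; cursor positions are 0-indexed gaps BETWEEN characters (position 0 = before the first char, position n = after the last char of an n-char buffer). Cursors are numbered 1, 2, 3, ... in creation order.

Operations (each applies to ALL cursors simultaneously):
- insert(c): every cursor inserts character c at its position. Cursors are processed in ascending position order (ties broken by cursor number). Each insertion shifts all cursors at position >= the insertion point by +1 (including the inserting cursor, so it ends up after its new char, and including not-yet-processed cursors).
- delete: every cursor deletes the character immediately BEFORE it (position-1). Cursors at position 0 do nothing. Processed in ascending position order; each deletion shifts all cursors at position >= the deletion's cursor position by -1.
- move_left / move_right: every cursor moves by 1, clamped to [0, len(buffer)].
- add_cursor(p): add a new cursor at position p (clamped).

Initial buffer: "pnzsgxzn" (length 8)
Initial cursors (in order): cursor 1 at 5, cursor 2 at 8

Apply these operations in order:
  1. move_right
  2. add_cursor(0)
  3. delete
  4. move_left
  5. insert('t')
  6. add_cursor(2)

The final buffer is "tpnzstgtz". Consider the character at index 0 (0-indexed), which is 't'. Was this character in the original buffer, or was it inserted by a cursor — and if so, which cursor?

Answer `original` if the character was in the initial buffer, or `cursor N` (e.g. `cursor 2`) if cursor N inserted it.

After op 1 (move_right): buffer="pnzsgxzn" (len 8), cursors c1@6 c2@8, authorship ........
After op 2 (add_cursor(0)): buffer="pnzsgxzn" (len 8), cursors c3@0 c1@6 c2@8, authorship ........
After op 3 (delete): buffer="pnzsgz" (len 6), cursors c3@0 c1@5 c2@6, authorship ......
After op 4 (move_left): buffer="pnzsgz" (len 6), cursors c3@0 c1@4 c2@5, authorship ......
After op 5 (insert('t')): buffer="tpnzstgtz" (len 9), cursors c3@1 c1@6 c2@8, authorship 3....1.2.
After op 6 (add_cursor(2)): buffer="tpnzstgtz" (len 9), cursors c3@1 c4@2 c1@6 c2@8, authorship 3....1.2.
Authorship (.=original, N=cursor N): 3 . . . . 1 . 2 .
Index 0: author = 3

Answer: cursor 3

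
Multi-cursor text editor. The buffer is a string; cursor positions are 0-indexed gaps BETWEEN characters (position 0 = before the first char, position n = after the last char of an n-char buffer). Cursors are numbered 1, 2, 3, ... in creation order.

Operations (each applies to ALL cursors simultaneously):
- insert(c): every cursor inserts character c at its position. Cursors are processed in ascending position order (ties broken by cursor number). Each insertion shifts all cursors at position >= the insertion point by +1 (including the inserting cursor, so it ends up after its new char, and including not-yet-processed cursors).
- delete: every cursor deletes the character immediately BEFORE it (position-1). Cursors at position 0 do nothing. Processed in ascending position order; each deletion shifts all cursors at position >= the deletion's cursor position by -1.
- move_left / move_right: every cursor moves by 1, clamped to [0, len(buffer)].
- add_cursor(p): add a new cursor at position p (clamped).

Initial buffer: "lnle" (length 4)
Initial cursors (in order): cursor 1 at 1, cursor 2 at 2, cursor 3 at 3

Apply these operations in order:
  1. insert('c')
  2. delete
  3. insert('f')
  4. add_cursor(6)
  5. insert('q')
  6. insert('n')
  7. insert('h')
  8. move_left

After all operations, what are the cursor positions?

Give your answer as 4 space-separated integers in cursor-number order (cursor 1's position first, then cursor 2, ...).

After op 1 (insert('c')): buffer="lcnclce" (len 7), cursors c1@2 c2@4 c3@6, authorship .1.2.3.
After op 2 (delete): buffer="lnle" (len 4), cursors c1@1 c2@2 c3@3, authorship ....
After op 3 (insert('f')): buffer="lfnflfe" (len 7), cursors c1@2 c2@4 c3@6, authorship .1.2.3.
After op 4 (add_cursor(6)): buffer="lfnflfe" (len 7), cursors c1@2 c2@4 c3@6 c4@6, authorship .1.2.3.
After op 5 (insert('q')): buffer="lfqnfqlfqqe" (len 11), cursors c1@3 c2@6 c3@10 c4@10, authorship .11.22.334.
After op 6 (insert('n')): buffer="lfqnnfqnlfqqnne" (len 15), cursors c1@4 c2@8 c3@14 c4@14, authorship .111.222.33434.
After op 7 (insert('h')): buffer="lfqnhnfqnhlfqqnnhhe" (len 19), cursors c1@5 c2@10 c3@18 c4@18, authorship .1111.2222.3343434.
After op 8 (move_left): buffer="lfqnhnfqnhlfqqnnhhe" (len 19), cursors c1@4 c2@9 c3@17 c4@17, authorship .1111.2222.3343434.

Answer: 4 9 17 17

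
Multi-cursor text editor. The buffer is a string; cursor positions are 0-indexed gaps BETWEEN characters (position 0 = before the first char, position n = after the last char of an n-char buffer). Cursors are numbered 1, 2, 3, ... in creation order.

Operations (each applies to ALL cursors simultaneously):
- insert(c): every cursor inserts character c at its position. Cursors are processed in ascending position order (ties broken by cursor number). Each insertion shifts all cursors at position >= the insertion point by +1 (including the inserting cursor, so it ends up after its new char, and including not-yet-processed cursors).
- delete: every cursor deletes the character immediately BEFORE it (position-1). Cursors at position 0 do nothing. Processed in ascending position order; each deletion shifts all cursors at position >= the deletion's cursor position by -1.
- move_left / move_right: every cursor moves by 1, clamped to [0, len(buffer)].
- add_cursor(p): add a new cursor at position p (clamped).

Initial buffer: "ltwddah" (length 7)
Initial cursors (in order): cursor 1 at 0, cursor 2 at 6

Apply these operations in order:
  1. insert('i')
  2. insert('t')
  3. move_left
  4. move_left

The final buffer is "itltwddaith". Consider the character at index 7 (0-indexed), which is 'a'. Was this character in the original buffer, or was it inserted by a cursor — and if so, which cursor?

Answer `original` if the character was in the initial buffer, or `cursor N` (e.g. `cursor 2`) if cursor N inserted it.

Answer: original

Derivation:
After op 1 (insert('i')): buffer="iltwddaih" (len 9), cursors c1@1 c2@8, authorship 1......2.
After op 2 (insert('t')): buffer="itltwddaith" (len 11), cursors c1@2 c2@10, authorship 11......22.
After op 3 (move_left): buffer="itltwddaith" (len 11), cursors c1@1 c2@9, authorship 11......22.
After op 4 (move_left): buffer="itltwddaith" (len 11), cursors c1@0 c2@8, authorship 11......22.
Authorship (.=original, N=cursor N): 1 1 . . . . . . 2 2 .
Index 7: author = original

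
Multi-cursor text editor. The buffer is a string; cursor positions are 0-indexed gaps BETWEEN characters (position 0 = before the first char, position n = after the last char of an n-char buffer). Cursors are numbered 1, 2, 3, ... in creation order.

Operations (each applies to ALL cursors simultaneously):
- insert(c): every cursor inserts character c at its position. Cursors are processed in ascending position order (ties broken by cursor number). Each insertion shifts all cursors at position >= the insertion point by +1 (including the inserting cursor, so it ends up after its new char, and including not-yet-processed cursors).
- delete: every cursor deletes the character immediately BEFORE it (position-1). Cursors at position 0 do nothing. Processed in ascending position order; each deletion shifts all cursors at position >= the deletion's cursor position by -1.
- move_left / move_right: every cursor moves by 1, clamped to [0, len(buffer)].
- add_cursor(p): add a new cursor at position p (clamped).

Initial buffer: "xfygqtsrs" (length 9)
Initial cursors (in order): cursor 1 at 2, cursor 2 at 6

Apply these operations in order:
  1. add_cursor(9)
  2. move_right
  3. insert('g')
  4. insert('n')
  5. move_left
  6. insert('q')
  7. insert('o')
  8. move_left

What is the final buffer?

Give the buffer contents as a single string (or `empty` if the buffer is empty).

Answer: xfygqongqtsgqonrsgqon

Derivation:
After op 1 (add_cursor(9)): buffer="xfygqtsrs" (len 9), cursors c1@2 c2@6 c3@9, authorship .........
After op 2 (move_right): buffer="xfygqtsrs" (len 9), cursors c1@3 c2@7 c3@9, authorship .........
After op 3 (insert('g')): buffer="xfyggqtsgrsg" (len 12), cursors c1@4 c2@9 c3@12, authorship ...1....2..3
After op 4 (insert('n')): buffer="xfygngqtsgnrsgn" (len 15), cursors c1@5 c2@11 c3@15, authorship ...11....22..33
After op 5 (move_left): buffer="xfygngqtsgnrsgn" (len 15), cursors c1@4 c2@10 c3@14, authorship ...11....22..33
After op 6 (insert('q')): buffer="xfygqngqtsgqnrsgqn" (len 18), cursors c1@5 c2@12 c3@17, authorship ...111....222..333
After op 7 (insert('o')): buffer="xfygqongqtsgqonrsgqon" (len 21), cursors c1@6 c2@14 c3@20, authorship ...1111....2222..3333
After op 8 (move_left): buffer="xfygqongqtsgqonrsgqon" (len 21), cursors c1@5 c2@13 c3@19, authorship ...1111....2222..3333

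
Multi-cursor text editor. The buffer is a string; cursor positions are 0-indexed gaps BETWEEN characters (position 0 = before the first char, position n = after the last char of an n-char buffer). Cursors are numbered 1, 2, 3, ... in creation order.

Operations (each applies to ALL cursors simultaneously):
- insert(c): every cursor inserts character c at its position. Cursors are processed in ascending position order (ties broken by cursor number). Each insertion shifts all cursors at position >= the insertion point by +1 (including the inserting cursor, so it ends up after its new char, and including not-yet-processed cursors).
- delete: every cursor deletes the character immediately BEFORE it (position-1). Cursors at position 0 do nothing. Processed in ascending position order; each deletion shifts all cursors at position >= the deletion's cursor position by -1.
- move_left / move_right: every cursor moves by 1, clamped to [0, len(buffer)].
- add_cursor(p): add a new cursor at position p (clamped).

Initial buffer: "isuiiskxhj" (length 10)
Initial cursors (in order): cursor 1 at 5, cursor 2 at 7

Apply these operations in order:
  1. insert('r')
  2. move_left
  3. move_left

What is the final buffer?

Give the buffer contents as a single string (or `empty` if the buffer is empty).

Answer: isuiirskrxhj

Derivation:
After op 1 (insert('r')): buffer="isuiirskrxhj" (len 12), cursors c1@6 c2@9, authorship .....1..2...
After op 2 (move_left): buffer="isuiirskrxhj" (len 12), cursors c1@5 c2@8, authorship .....1..2...
After op 3 (move_left): buffer="isuiirskrxhj" (len 12), cursors c1@4 c2@7, authorship .....1..2...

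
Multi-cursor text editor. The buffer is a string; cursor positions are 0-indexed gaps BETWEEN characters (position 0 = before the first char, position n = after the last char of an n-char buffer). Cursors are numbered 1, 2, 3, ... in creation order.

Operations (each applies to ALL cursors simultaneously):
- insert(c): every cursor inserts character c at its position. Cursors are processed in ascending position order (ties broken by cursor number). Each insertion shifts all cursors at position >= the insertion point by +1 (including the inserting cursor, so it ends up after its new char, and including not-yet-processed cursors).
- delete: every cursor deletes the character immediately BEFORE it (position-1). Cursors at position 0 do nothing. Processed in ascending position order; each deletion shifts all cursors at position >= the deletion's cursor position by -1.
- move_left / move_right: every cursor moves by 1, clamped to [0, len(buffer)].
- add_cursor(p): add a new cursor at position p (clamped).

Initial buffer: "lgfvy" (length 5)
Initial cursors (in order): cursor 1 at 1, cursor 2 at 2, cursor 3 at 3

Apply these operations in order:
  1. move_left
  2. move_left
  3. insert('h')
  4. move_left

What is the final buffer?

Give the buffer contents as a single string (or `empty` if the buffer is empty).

Answer: hhlhgfvy

Derivation:
After op 1 (move_left): buffer="lgfvy" (len 5), cursors c1@0 c2@1 c3@2, authorship .....
After op 2 (move_left): buffer="lgfvy" (len 5), cursors c1@0 c2@0 c3@1, authorship .....
After op 3 (insert('h')): buffer="hhlhgfvy" (len 8), cursors c1@2 c2@2 c3@4, authorship 12.3....
After op 4 (move_left): buffer="hhlhgfvy" (len 8), cursors c1@1 c2@1 c3@3, authorship 12.3....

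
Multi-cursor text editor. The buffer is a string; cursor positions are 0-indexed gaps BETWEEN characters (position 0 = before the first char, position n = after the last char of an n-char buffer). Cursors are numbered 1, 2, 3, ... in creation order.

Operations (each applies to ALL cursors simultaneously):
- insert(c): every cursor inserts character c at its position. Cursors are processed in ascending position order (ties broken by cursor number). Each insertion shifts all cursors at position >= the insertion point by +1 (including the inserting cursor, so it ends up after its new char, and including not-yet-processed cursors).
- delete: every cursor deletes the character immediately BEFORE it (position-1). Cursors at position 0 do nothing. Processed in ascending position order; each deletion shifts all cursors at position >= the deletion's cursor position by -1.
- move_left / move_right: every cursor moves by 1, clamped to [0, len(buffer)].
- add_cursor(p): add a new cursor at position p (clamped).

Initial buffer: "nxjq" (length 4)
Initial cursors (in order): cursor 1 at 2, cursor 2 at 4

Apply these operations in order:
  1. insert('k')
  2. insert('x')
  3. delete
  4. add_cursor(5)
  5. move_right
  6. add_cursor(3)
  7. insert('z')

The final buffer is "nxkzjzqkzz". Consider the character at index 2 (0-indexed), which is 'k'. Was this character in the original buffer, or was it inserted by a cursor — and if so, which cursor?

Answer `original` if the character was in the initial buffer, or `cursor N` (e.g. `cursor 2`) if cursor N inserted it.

After op 1 (insert('k')): buffer="nxkjqk" (len 6), cursors c1@3 c2@6, authorship ..1..2
After op 2 (insert('x')): buffer="nxkxjqkx" (len 8), cursors c1@4 c2@8, authorship ..11..22
After op 3 (delete): buffer="nxkjqk" (len 6), cursors c1@3 c2@6, authorship ..1..2
After op 4 (add_cursor(5)): buffer="nxkjqk" (len 6), cursors c1@3 c3@5 c2@6, authorship ..1..2
After op 5 (move_right): buffer="nxkjqk" (len 6), cursors c1@4 c2@6 c3@6, authorship ..1..2
After op 6 (add_cursor(3)): buffer="nxkjqk" (len 6), cursors c4@3 c1@4 c2@6 c3@6, authorship ..1..2
After op 7 (insert('z')): buffer="nxkzjzqkzz" (len 10), cursors c4@4 c1@6 c2@10 c3@10, authorship ..14.1.223
Authorship (.=original, N=cursor N): . . 1 4 . 1 . 2 2 3
Index 2: author = 1

Answer: cursor 1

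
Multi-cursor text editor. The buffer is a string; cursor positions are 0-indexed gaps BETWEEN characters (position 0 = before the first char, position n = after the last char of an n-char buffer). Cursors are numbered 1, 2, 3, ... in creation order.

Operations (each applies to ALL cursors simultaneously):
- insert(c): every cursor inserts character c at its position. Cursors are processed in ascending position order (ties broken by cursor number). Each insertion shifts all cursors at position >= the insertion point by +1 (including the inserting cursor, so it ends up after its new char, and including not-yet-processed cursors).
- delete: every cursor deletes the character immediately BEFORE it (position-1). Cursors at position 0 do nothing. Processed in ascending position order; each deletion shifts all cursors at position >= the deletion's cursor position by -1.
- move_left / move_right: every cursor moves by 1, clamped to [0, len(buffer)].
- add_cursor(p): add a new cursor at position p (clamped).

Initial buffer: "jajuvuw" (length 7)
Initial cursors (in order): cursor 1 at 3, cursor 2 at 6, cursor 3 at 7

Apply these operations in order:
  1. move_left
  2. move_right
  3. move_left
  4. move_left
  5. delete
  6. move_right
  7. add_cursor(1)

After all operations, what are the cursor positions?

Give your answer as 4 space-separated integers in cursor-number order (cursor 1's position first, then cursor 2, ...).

After op 1 (move_left): buffer="jajuvuw" (len 7), cursors c1@2 c2@5 c3@6, authorship .......
After op 2 (move_right): buffer="jajuvuw" (len 7), cursors c1@3 c2@6 c3@7, authorship .......
After op 3 (move_left): buffer="jajuvuw" (len 7), cursors c1@2 c2@5 c3@6, authorship .......
After op 4 (move_left): buffer="jajuvuw" (len 7), cursors c1@1 c2@4 c3@5, authorship .......
After op 5 (delete): buffer="ajuw" (len 4), cursors c1@0 c2@2 c3@2, authorship ....
After op 6 (move_right): buffer="ajuw" (len 4), cursors c1@1 c2@3 c3@3, authorship ....
After op 7 (add_cursor(1)): buffer="ajuw" (len 4), cursors c1@1 c4@1 c2@3 c3@3, authorship ....

Answer: 1 3 3 1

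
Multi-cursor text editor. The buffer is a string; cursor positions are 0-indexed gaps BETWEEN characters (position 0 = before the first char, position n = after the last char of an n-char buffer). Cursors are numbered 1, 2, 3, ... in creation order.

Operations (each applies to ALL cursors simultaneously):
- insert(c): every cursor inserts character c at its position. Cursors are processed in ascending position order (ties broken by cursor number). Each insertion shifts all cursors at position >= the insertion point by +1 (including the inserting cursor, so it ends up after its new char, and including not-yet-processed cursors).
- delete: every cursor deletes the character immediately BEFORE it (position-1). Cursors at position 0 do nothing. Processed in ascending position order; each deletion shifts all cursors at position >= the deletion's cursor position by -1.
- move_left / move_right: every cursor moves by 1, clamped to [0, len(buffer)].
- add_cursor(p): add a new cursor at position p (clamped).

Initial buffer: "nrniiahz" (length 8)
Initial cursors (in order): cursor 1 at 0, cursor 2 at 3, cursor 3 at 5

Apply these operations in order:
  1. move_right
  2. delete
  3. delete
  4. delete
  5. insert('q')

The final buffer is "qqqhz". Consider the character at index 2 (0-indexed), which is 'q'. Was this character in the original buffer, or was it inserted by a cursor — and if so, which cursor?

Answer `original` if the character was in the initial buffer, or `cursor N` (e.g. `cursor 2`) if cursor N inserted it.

Answer: cursor 3

Derivation:
After op 1 (move_right): buffer="nrniiahz" (len 8), cursors c1@1 c2@4 c3@6, authorship ........
After op 2 (delete): buffer="rnihz" (len 5), cursors c1@0 c2@2 c3@3, authorship .....
After op 3 (delete): buffer="rhz" (len 3), cursors c1@0 c2@1 c3@1, authorship ...
After op 4 (delete): buffer="hz" (len 2), cursors c1@0 c2@0 c3@0, authorship ..
After op 5 (insert('q')): buffer="qqqhz" (len 5), cursors c1@3 c2@3 c3@3, authorship 123..
Authorship (.=original, N=cursor N): 1 2 3 . .
Index 2: author = 3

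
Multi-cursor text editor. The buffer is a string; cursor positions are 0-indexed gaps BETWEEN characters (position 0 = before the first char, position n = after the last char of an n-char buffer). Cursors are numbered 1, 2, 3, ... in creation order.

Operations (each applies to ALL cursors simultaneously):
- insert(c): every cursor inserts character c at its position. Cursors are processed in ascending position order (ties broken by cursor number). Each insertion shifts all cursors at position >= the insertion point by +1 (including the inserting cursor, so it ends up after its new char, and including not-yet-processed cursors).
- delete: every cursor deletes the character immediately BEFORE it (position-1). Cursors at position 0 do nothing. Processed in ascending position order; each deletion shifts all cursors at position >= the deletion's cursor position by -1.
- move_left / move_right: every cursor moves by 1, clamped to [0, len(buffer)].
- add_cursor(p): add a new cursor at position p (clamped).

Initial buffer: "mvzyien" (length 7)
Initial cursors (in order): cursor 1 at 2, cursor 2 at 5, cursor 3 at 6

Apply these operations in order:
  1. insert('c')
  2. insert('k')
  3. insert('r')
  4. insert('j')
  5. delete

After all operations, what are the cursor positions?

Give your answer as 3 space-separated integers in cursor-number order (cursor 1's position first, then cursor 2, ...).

Answer: 5 11 15

Derivation:
After op 1 (insert('c')): buffer="mvczyicecn" (len 10), cursors c1@3 c2@7 c3@9, authorship ..1...2.3.
After op 2 (insert('k')): buffer="mvckzyickeckn" (len 13), cursors c1@4 c2@9 c3@12, authorship ..11...22.33.
After op 3 (insert('r')): buffer="mvckrzyickreckrn" (len 16), cursors c1@5 c2@11 c3@15, authorship ..111...222.333.
After op 4 (insert('j')): buffer="mvckrjzyickrjeckrjn" (len 19), cursors c1@6 c2@13 c3@18, authorship ..1111...2222.3333.
After op 5 (delete): buffer="mvckrzyickreckrn" (len 16), cursors c1@5 c2@11 c3@15, authorship ..111...222.333.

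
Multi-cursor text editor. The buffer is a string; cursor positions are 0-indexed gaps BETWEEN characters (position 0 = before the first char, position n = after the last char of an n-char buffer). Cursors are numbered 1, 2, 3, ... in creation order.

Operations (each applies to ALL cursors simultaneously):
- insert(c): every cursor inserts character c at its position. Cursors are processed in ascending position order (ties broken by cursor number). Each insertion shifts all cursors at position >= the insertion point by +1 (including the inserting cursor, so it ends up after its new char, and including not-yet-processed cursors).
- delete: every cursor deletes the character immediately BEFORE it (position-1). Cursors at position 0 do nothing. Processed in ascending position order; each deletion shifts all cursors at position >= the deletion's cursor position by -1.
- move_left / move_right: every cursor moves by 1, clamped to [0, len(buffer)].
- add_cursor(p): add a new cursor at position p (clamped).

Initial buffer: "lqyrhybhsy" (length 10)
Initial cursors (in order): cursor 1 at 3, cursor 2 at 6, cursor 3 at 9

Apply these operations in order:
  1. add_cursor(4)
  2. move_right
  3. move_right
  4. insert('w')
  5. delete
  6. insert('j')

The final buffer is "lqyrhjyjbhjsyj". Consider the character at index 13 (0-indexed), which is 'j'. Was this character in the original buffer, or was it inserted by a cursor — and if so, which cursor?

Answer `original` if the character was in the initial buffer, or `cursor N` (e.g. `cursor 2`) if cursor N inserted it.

After op 1 (add_cursor(4)): buffer="lqyrhybhsy" (len 10), cursors c1@3 c4@4 c2@6 c3@9, authorship ..........
After op 2 (move_right): buffer="lqyrhybhsy" (len 10), cursors c1@4 c4@5 c2@7 c3@10, authorship ..........
After op 3 (move_right): buffer="lqyrhybhsy" (len 10), cursors c1@5 c4@6 c2@8 c3@10, authorship ..........
After op 4 (insert('w')): buffer="lqyrhwywbhwsyw" (len 14), cursors c1@6 c4@8 c2@11 c3@14, authorship .....1.4..2..3
After op 5 (delete): buffer="lqyrhybhsy" (len 10), cursors c1@5 c4@6 c2@8 c3@10, authorship ..........
After op 6 (insert('j')): buffer="lqyrhjyjbhjsyj" (len 14), cursors c1@6 c4@8 c2@11 c3@14, authorship .....1.4..2..3
Authorship (.=original, N=cursor N): . . . . . 1 . 4 . . 2 . . 3
Index 13: author = 3

Answer: cursor 3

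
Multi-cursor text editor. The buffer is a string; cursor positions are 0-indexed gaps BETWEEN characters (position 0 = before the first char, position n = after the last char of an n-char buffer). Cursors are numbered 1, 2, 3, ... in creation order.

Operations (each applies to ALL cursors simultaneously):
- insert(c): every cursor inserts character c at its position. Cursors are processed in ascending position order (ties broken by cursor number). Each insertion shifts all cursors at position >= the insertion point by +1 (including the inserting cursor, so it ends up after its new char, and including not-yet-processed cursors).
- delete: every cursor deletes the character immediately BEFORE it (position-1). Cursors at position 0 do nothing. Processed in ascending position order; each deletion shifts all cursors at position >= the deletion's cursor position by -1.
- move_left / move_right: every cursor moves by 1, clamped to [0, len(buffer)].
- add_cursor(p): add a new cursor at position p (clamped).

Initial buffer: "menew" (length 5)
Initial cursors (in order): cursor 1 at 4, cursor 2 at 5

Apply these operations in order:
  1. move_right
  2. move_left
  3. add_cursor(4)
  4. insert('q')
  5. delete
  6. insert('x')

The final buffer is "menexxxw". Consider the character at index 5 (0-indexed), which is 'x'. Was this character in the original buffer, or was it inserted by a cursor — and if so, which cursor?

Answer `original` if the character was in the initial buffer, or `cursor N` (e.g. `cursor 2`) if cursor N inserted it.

Answer: cursor 2

Derivation:
After op 1 (move_right): buffer="menew" (len 5), cursors c1@5 c2@5, authorship .....
After op 2 (move_left): buffer="menew" (len 5), cursors c1@4 c2@4, authorship .....
After op 3 (add_cursor(4)): buffer="menew" (len 5), cursors c1@4 c2@4 c3@4, authorship .....
After op 4 (insert('q')): buffer="meneqqqw" (len 8), cursors c1@7 c2@7 c3@7, authorship ....123.
After op 5 (delete): buffer="menew" (len 5), cursors c1@4 c2@4 c3@4, authorship .....
After op 6 (insert('x')): buffer="menexxxw" (len 8), cursors c1@7 c2@7 c3@7, authorship ....123.
Authorship (.=original, N=cursor N): . . . . 1 2 3 .
Index 5: author = 2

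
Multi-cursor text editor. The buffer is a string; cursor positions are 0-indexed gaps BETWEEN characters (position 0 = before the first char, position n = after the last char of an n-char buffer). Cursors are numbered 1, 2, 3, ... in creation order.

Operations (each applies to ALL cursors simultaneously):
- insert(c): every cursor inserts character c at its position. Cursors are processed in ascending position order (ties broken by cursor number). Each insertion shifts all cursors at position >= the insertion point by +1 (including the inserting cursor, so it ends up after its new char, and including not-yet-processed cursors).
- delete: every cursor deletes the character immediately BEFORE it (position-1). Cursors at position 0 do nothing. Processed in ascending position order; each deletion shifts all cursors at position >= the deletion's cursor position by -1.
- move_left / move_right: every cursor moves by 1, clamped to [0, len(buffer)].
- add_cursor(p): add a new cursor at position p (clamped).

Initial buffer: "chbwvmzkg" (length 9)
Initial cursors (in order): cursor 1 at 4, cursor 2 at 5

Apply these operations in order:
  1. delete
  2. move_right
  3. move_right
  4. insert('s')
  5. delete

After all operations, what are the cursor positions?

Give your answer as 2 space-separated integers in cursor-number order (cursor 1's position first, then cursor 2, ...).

After op 1 (delete): buffer="chbmzkg" (len 7), cursors c1@3 c2@3, authorship .......
After op 2 (move_right): buffer="chbmzkg" (len 7), cursors c1@4 c2@4, authorship .......
After op 3 (move_right): buffer="chbmzkg" (len 7), cursors c1@5 c2@5, authorship .......
After op 4 (insert('s')): buffer="chbmzsskg" (len 9), cursors c1@7 c2@7, authorship .....12..
After op 5 (delete): buffer="chbmzkg" (len 7), cursors c1@5 c2@5, authorship .......

Answer: 5 5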